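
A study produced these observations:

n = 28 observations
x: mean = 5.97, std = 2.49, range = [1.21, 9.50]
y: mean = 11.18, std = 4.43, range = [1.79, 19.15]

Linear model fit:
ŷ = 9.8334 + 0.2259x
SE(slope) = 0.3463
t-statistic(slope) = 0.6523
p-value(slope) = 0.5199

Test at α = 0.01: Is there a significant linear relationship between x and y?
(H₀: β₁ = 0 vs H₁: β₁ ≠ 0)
p-value = 0.5199 ≥ α = 0.01, so we fail to reject H₀. The relationship is not significant.

Hypothesis test for the slope coefficient:

H₀: β₁ = 0 (no linear relationship)
H₁: β₁ ≠ 0 (linear relationship exists)

Test statistic: t = β̂₁ / SE(β̂₁) = 0.2259 / 0.3463 = 0.6523

p = 0.5199: how often a slope estimate this far from 0 (in SE units) would arise by chance if β₁ were truly 0.

Decision rule: reject H₀ if p-value < α.
p-value = 0.5199 ≥ α = 0.01 → fail to reject H₀.

There is not sufficient evidence at the 1% significance level to conclude that a linear relationship exists between x and y.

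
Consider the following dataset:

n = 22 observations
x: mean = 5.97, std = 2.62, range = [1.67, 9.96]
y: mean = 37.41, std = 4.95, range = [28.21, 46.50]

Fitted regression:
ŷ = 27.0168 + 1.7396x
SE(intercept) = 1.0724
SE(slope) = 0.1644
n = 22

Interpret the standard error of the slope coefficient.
SE(slope) = 0.1644 measures the uncertainty in the estimated slope. The coefficient is estimated precisely (SE/|β̂₁| = 9.5%).

SE(β̂₁) = s / √Sxx, where s is the residual standard deviation and Sxx = Σ(x − x̄)². It is the yardstick for how far β̂₁ = 1.7396 could plausibly be from the true slope.

Relative precision:
- SE / |β̂₁| = 0.1644 / 1.7396 = 9.5%
- Rule of thumb (under 20%: precise; 20% to under 50%: moderately precise; 50% or more: imprecise) → precise

Link to the t-test: t = β̂₁ / SE(β̂₁) = 1.7396 / 0.1644 = 10.5815, the statistic for H₀: β₁ = 0.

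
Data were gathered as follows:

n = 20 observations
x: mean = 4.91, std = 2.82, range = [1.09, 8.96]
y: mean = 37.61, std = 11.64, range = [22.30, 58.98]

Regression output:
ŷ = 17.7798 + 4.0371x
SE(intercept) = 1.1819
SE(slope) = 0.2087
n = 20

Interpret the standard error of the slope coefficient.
The slope 4.0371 is pinned down to within about ±0.2087 (one SE) by these data — relative uncertainty 5.2%, i.e. precise.

SE(β̂₁) = s / √Sxx, where s is the residual standard deviation and Sxx = Σ(x − x̄)². It is the yardstick for how far β̂₁ = 4.0371 could plausibly be from the true slope.

Relative precision:
- SE / |β̂₁| = 0.2087 / 4.0371 = 5.2%
- Rule of thumb (under 20%: precise; 20% to under 50%: moderately precise; 50% or more: imprecise) → precise

Rough 95% range (±2 SE): 4.0371 ± 0.4174 → (3.6197, 4.4545).

What drives SE(β̂₁): larger n (here n = 20) → smaller SE; more residual scatter → larger SE; wider spread of x values → smaller SE.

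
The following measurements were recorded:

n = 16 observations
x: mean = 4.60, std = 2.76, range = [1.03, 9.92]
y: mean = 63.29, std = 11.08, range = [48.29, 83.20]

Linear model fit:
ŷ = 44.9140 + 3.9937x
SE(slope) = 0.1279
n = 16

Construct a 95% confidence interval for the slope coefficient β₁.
The 95% CI for β₁ is (3.7194, 4.2680)

Confidence interval for the slope:

The 95% CI for β₁ is: β̂₁ ± t*(α/2, n-2) × SE(β̂₁)

Step 1: Find critical t-value
- Confidence level = 0.95
- Degrees of freedom = n - 2 = 16 - 2 = 14
- t*(α/2, 14) = 2.1448

Step 2: Calculate margin of error
Margin = 2.1448 × 0.1279 = 0.2743

Step 3: Construct interval
CI = 3.9937 ± 0.2743
CI = (3.7194, 4.2680)

Interpretation: We are 95% confident that the true slope β₁ lies between 3.7194 and 4.2680.
Since 0 is outside the interval, a two-sided test at α = 0.05 would reject H₀: β₁ = 0.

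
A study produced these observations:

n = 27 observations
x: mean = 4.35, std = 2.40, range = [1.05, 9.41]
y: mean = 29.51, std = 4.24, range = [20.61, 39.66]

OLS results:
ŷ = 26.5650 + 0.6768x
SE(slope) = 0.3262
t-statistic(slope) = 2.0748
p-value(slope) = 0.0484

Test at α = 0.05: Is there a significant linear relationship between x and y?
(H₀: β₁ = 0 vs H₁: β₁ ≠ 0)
Reject H₀: p-value = 0.0484 < α = 0.05. The linear relationship is significant at the 5% level.

Hypothesis test for the slope coefficient:

H₀: β₁ = 0 (no linear relationship)
H₁: β₁ ≠ 0 (linear relationship exists)

Test statistic: t = β̂₁ / SE(β̂₁) = 0.6768 / 0.3262 = 2.0748

p = 0.0484: how often a slope estimate this far from 0 (in SE units) would arise by chance if β₁ were truly 0.

Decision rule: reject H₀ if p-value < α.
p-value = 0.0484 < α = 0.05 → reject H₀.

Conclusion: the linear association between x and y is significant at the 5% level.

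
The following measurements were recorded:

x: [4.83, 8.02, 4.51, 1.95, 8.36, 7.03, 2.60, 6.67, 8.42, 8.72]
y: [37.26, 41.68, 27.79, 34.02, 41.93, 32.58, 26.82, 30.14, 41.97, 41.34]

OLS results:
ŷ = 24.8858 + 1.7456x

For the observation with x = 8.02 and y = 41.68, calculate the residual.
Residual = 2.7945

The residual is the difference between the actual value and the predicted value:

Residual = y - ŷ

Step 1: Calculate predicted value
ŷ = 24.8858 + 1.7456 × 8.02
ŷ = 38.8855

Step 2: Calculate residual
Residual = 41.68 - 38.8855
Residual = 2.7945

Sign check: y > ŷ, so the point is above the line and the fit underestimates here.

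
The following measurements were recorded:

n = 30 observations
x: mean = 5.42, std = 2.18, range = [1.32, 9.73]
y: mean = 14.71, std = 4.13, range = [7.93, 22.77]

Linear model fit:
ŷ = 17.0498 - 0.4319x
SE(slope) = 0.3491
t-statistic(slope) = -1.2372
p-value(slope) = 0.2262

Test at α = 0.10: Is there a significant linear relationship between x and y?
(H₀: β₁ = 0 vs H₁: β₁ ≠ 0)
p-value = 0.2262 ≥ α = 0.10, so we fail to reject H₀. The relationship is not significant.

Hypothesis test for the slope coefficient:

H₀: β₁ = 0 (no linear relationship)
H₁: β₁ ≠ 0 (linear relationship exists)

Test statistic: t = β̂₁ / SE(β̂₁) = -0.4319 / 0.3491 = -1.2372

With df = 28, the two-sided p-value for |t| = 1.2372 is 0.2262.

Decision rule: reject H₀ if p-value < α.
p-value = 0.2262 ≥ α = 0.10 → fail to reject H₀.

At α = 0.10 the data do not provide convincing evidence of a nonzero slope.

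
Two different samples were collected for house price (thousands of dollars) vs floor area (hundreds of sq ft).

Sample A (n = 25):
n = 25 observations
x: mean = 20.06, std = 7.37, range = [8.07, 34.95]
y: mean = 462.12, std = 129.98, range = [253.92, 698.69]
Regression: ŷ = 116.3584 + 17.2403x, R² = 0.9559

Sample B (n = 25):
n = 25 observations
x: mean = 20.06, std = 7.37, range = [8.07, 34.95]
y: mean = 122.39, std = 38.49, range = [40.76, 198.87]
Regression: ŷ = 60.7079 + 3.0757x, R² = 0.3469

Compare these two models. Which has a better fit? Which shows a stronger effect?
Model A has the better fit (R² = 0.9559 vs 0.3469). Model A shows the stronger effect (|β₁| = 17.2403 vs 3.0757).

Model Comparison:

Goodness of fit (R²):
- Model A: R² = 0.9559 → 95.59% of variance in house price explained
- Model B: R² = 0.3469 → 34.69% of variance in house price explained
- 0.9559 > 0.3469 → Model A has the better fit

Effect size (slope magnitude):
- Model A: β₁ = 17.2403 → predicted house price rises 17.2403 thousand dollars per additional hundred sq ft of floor area
- Model B: β₁ = 3.0757 → predicted house price rises 3.0757 thousand dollars per additional hundred sq ft of floor area
- |17.2403| > |3.0757| → Model A shows the stronger marginal effect

Note: A better fit (higher R²) doesn't necessarily mean a more important relationship.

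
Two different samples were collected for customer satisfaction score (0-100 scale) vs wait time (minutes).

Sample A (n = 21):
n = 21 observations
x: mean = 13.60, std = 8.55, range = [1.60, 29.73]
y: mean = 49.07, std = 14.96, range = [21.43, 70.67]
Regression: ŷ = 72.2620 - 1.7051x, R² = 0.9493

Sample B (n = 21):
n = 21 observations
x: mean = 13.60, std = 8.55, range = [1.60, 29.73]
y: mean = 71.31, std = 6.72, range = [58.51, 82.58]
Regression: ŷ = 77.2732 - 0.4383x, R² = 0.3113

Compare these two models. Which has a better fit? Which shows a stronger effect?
Model A has the better fit (R² = 0.9493 vs 0.3113). Model A shows the stronger effect (|β₁| = 1.7051 vs 0.4383).

Model Comparison:

Goodness of fit (R²):
- Model A: R² = 0.9493 → 94.93% of variance in satisfaction score explained
- Model B: R² = 0.3113 → 31.13% of variance in satisfaction score explained
- 0.9493 > 0.3113 → Model A has the better fit

Strength of effect — compare |β₁|:
- Model A: β₁ = -1.7051 → predicted satisfaction score falls 1.7051 points per additional minute of wait time
- Model B: β₁ = -0.4383 → predicted satisfaction score falls 0.4383 points per additional minute of wait time
- |-1.7051| > |-0.4383| → Model A shows the stronger marginal effect

Note: A better fit (higher R²) doesn't necessarily mean a more important relationship.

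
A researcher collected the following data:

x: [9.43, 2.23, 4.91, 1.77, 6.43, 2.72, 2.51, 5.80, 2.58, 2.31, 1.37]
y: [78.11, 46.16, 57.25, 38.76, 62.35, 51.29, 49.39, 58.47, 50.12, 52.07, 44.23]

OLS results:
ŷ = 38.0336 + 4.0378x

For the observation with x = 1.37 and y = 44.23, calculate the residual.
Residual = 0.6646

The residual is the difference between the actual value and the predicted value:

Residual = y - ŷ

Step 1: Calculate predicted value
ŷ = 38.0336 + 4.0378 × 1.37
ŷ = 43.5654

Step 2: Calculate residual
Residual = 44.23 - 43.5654
Residual = 0.6646

The residual is positive, so the observed y = 44.23 sits above the regression line (the line underestimates it by 0.6646).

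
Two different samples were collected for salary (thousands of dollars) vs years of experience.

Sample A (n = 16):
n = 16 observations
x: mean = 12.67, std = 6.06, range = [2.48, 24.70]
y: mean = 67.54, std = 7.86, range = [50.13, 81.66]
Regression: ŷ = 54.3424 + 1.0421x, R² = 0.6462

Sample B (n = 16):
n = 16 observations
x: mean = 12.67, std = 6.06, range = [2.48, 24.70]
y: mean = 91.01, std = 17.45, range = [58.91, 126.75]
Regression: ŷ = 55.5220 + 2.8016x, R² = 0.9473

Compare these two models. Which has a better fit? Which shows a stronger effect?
Model B has the better fit (R² = 0.9473 vs 0.6462). Model B shows the stronger effect (|β₁| = 2.8016 vs 1.0421).

Model Comparison:

Goodness of fit (R²):
- Model A: R² = 0.6462 → 64.62% of variance in salary explained
- Model B: R² = 0.9473 → 94.73% of variance in salary explained
- 0.9473 > 0.6462 → Model B has the better fit

Which has the larger per-year effect? (|β₁|)
- Model A: β₁ = 1.0421 → predicted salary rises 1.0421 thousand dollars per additional year of experience
- Model B: β₁ = 2.8016 → predicted salary rises 2.8016 thousand dollars per additional year of experience
- |1.0421| < |2.8016| → Model B shows the stronger marginal effect

Notes:
- The two samples could reflect different populations, time periods, or measurement quality.
- A steeper slope doesn't make a better model if the scatter around the line is large.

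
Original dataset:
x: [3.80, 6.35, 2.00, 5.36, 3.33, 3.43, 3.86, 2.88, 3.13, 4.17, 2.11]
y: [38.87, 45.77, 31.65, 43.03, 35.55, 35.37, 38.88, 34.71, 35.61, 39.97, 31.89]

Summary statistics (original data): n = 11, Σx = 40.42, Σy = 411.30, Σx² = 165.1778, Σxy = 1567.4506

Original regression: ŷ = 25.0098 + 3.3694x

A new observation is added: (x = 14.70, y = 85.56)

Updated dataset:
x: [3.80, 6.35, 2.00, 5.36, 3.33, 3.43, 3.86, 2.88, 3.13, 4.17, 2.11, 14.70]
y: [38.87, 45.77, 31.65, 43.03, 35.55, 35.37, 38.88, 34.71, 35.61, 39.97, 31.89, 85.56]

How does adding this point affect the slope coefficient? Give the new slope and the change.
New slope β₁ = 4.2390 versus 3.3694 before: a change of +0.8696 (+25.8%).

x = 14.70 lies well outside the original x-range [2.00, 6.35] (x̄ ≈ 3.67), so this observation has high leverage and can move the slope substantially.

Step 1: Update the sums with the new point (n goes from 11 to 12)
Σx  = 40.42 + 14.70 = 55.12
Σy  = 411.30 + 85.56 = 496.86
Σx² = 165.1778 + 14.70² = 165.1778 + 216.0900 = 381.2678
Σxy = 1567.4506 + 14.70×85.56 = 1567.4506 + 1257.7320 = 2825.1826

Step 2: Recompute the slope with b₁ = (nΣxy − ΣxΣy) / (nΣx² − (Σx)²)
Numerator   = 12×2825.1826 − 55.12×496.86 = 33902.1912 − 27386.9232 = 6515.2680
Denominator = 12×381.2678 − 55.12² = 4575.2136 − 3038.2144 = 1536.9992
b₁(new) = 6515.2680 / 1536.9992 = 4.2390

(Same formula on the original sums: (11×1567.4506 − 40.42×411.30) / (11×165.1778 − 40.42²) = 617.2106 / 183.1794 = 3.3694, matching the given fit.)

Step 3: Change in slope
Δβ₁ = 4.2390 − 3.3694 = +0.8696
Relative change = +0.8696 / 3.3694 × 100% = +25.8%
→ the slope increases when the point is added.

Because the point sits above the extension of the original line at a high-leverage x, it tilts the fit up.
In practice: investigate whether it comes from the same population as the rest of the sample.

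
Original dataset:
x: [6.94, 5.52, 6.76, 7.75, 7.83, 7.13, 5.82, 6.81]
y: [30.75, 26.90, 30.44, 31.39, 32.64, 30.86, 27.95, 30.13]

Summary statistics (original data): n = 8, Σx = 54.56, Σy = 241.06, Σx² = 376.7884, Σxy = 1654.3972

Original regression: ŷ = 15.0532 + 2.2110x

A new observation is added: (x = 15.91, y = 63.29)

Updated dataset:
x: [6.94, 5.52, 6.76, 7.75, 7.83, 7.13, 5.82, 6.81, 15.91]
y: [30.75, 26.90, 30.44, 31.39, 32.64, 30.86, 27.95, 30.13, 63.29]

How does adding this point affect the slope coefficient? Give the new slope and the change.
The slope changes from 2.2110 to 3.5615 (change of +1.3505, or +61.1%).

The new point has HIGH LEVERAGE: x = 15.91 is far from the original mean x̄ = 54.56/8 ≈ 6.82 (original range [5.52, 7.83]).

Step 1: Update the sums with the new point (n goes from 8 to 9)
Σx  = 54.56 + 15.91 = 70.47
Σy  = 241.06 + 63.29 = 304.35
Σx² = 376.7884 + 15.91² = 376.7884 + 253.1281 = 629.9165
Σxy = 1654.3972 + 15.91×63.29 = 1654.3972 + 1006.9439 = 2661.3411

Step 2: Recompute the slope with b₁ = (nΣxy − ΣxΣy) / (nΣx² − (Σx)²)
Numerator   = 9×2661.3411 − 70.47×304.35 = 23952.0699 − 21447.5445 = 2504.5254
Denominator = 9×629.9165 − 70.47² = 5669.2485 − 4966.0209 = 703.2276
b₁(new) = 2504.5254 / 703.2276 = 3.5615

(Same formula on the original sums: (8×1654.3972 − 54.56×241.06) / (8×376.7884 − 54.56²) = 82.9440 / 37.5136 = 2.2110, matching the given fit.)

Step 3: Change in slope
Δβ₁ = 3.5615 − 2.2110 = +1.3505
Relative change = +1.3505 / 2.2110 × 100% = +61.1%
→ the slope increases when the point is added.

Because the point sits above the extension of the original line at a high-leverage x, it tilts the fit up.
In practice: refit with and without it and report both if conclusions differ; examine leverage (hᵢ) and Cook's distance rather than deleting it automatically.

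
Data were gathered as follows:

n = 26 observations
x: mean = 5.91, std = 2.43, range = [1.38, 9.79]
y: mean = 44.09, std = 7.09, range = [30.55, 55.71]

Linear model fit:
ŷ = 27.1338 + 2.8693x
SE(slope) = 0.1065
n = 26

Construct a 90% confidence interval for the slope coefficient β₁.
The 90% CI for β₁ is (2.6871, 3.0515)

Confidence interval for the slope:

The 90% CI for β₁ is: β̂₁ ± t*(α/2, n-2) × SE(β̂₁)

Step 1: Find critical t-value
- Confidence level = 0.9
- Degrees of freedom = n - 2 = 26 - 2 = 24
- t*(α/2, 24) = 1.7109

Step 2: Calculate margin of error
Margin = 1.7109 × 0.1065 = 0.1822

Step 3: Construct interval
CI = 2.8693 ± 0.1822
CI = (2.6871, 3.0515)

Interpretation: We are 90% confident that the true slope β₁ lies between 2.6871 and 3.0515.
Both endpoints are positive, so the data support a genuinely positive slope at this confidence level.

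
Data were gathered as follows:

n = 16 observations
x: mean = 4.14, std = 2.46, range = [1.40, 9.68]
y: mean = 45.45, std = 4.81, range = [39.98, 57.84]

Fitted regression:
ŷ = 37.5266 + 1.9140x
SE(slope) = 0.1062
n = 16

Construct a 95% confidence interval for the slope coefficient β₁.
The 95% CI for β₁ is (1.6862, 2.1418)

Confidence interval for the slope:

The 95% CI for β₁ is: β̂₁ ± t*(α/2, n-2) × SE(β̂₁)

Step 1: Find critical t-value
- Confidence level = 0.95
- Degrees of freedom = n - 2 = 16 - 2 = 14
- t*(α/2, 14) = 2.1448

Step 2: Calculate margin of error
Margin = 2.1448 × 0.1062 = 0.2278

Step 3: Construct interval
CI = 1.9140 ± 0.2278
CI = (1.6862, 2.1418)

Interpretation: We are 95% confident that the true slope β₁ lies between 1.6862 and 2.1418.
The interval does not include 0, suggesting a significant linear relationship.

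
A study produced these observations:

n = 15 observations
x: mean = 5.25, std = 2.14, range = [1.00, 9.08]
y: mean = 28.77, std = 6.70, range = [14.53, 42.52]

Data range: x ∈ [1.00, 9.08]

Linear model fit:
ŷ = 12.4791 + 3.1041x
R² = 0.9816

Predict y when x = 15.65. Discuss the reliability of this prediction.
ŷ = 61.0583 (extrapolation — x = 15.65 lies outside [1.00, 9.08], so reliability is low).

Prediction calculation:
ŷ = 12.4791 + 3.1041 × 15.65
ŷ = 61.0583

Reliability:
- Data range: x ∈ [1.00, 9.08]
- Prediction point: x = 15.65 is 6.57 units above the observed range → this is EXTRAPOLATION, not interpolation

Why that matters here:
- Real relationships often flatten, saturate, or turn nonlinear at extremes
- The standard error of prediction grows with (x − x̄)², and x = 15.65 is far from x̄ = 5.25
- There are no observations near this x to validate the fitted line there

A defensible statement: 'if the linear trend continued to x = 15.65, y would be about 61.0583' — the premise is untested.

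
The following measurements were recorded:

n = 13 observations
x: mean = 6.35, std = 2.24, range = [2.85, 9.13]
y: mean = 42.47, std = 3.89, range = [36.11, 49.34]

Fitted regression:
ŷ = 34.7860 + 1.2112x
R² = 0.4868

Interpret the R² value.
R² = 0.4868 means 48.68% of the variation in y is explained by the linear relationship with x. This indicates a moderate fit.

The coefficient of determination R² is the fraction of the total variation in y that the fitted line accounts for.

Here R² = 0.4868:
- Explained: 48.68% of the variation in y
- Unexplained (residual): 100% − 48.68% = 51.32%
- Rule of thumb (below 0.3 weak; 0.3 to below 0.7 moderate; 0.7 and above strong) → moderate

Equivalently, for simple linear regression R² = r², so |r| = √0.4868 ≈ 0.6977.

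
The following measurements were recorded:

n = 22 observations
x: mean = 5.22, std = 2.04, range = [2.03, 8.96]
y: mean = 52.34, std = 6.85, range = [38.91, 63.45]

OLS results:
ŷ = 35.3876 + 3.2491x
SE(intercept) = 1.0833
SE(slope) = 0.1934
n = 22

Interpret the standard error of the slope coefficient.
The slope 3.2491 is pinned down to within about ±0.1934 (one SE) by these data — relative uncertainty 6.0%, i.e. precise.

What SE measures:
- The standard error quantifies the sampling variability of the coefficient estimate
- It is the estimated standard deviation of β̂₁ across hypothetical repeated samples of the same size
- Smaller SE → more precise estimate

Relative precision:
- SE / |β̂₁| = 0.1934 / 3.2491 = 6.0%
- Rule of thumb (under 20%: precise; 20% to under 50%: moderately precise; 50% or more: imprecise) → precise

Rough 95% range (±2 SE): 3.2491 ± 0.3868 → (2.8623, 3.6359).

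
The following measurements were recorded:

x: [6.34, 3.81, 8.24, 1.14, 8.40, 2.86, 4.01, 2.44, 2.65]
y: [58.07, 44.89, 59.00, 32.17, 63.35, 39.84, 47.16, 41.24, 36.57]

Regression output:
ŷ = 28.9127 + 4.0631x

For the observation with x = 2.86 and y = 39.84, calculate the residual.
Residual = -0.6932

The residual is the difference between the actual value and the predicted value:

Residual = y - ŷ

Step 1: Calculate predicted value
ŷ = 28.9127 + 4.0631 × 2.86
ŷ = 40.5332

Step 2: Calculate residual
Residual = 39.84 - 40.5332
Residual = -0.6932

Sign check: y < ŷ, so the point is below the line and the fit overestimates here.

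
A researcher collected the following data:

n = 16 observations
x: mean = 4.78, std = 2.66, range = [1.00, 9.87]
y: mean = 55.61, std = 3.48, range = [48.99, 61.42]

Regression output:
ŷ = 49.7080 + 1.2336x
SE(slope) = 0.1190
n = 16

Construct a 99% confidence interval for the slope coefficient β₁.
The 99% CI for β₁ is (0.8794, 1.5878)

Confidence interval for the slope:

The 99% CI for β₁ is: β̂₁ ± t*(α/2, n-2) × SE(β̂₁)

Step 1: Find critical t-value
- Confidence level = 0.99
- Degrees of freedom = n - 2 = 16 - 2 = 14
- t*(α/2, 14) = 2.9768

Step 2: Calculate margin of error
Margin = 2.9768 × 0.1190 = 0.3542

Step 3: Construct interval
CI = 1.2336 ± 0.3542
CI = (0.8794, 1.5878)

Interpretation: each one-unit increase in x is associated with a change in mean y of between 0.8794 and 1.5878, with 99% confidence.
Since 0 is outside the interval, a two-sided test at α = 0.01 would reject H₀: β₁ = 0.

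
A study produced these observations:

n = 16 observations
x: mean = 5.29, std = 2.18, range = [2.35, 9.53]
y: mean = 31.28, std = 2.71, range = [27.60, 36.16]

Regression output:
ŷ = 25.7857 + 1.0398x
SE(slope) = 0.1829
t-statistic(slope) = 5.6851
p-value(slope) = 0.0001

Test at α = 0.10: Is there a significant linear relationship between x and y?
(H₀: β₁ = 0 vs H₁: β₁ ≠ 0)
Reject H₀: p-value = 0.0001 < α = 0.10. The linear relationship is significant at the 10% level.

Hypothesis test for the slope coefficient:

H₀: β₁ = 0 (no linear relationship)
H₁: β₁ ≠ 0 (linear relationship exists)

Test statistic: t = β̂₁ / SE(β̂₁) = 1.0398 / 0.1829 = 5.6851

p = 0.0001: how often a slope estimate this far from 0 (in SE units) would arise by chance if β₁ were truly 0.

Decision rule: reject H₀ if p-value < α.
p-value = 0.0001 < α = 0.10 → reject H₀.

At α = 0.10 the data do provide convincing evidence of a nonzero slope.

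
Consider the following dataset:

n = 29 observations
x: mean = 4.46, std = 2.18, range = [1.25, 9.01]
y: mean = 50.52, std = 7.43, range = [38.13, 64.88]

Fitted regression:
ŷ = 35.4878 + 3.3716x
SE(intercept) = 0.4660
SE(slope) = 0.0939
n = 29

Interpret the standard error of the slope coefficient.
SE(slope) = 0.0939 measures the uncertainty in the estimated slope. The coefficient is estimated precisely (SE/|β̂₁| = 2.8%).

SE(β̂₁) = s / √Sxx, where s is the residual standard deviation and Sxx = Σ(x − x̄)². It is the yardstick for how far β̂₁ = 3.3716 could plausibly be from the true slope.

Relative precision:
- SE / |β̂₁| = 0.0939 / 3.3716 = 2.8%
- Rule of thumb (under 20%: precise; 20% to under 50%: moderately precise; 50% or more: imprecise) → precise

Rough 95% range (±2 SE): 3.3716 ± 0.1878 → (3.1838, 3.5594).

What drives SE(β̂₁): more residual scatter → larger SE.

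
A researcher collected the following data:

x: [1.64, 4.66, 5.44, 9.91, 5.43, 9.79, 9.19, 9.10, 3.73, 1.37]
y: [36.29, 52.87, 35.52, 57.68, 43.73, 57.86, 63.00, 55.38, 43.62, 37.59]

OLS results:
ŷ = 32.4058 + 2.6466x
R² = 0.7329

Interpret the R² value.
R² = 0.7329 means 73.29% of the variation in y is explained by the linear relationship with x. This indicates a strong fit.

The coefficient of determination R² is the fraction of the total variation in y that the fitted line accounts for.

Here R² = 0.7329:
- Explained: 73.29% of the variation in y
- Unexplained (residual): 100% − 73.29% = 26.71%
- Rule of thumb (below 0.3 weak; 0.3 to below 0.7 moderate; 0.7 and above strong) → strong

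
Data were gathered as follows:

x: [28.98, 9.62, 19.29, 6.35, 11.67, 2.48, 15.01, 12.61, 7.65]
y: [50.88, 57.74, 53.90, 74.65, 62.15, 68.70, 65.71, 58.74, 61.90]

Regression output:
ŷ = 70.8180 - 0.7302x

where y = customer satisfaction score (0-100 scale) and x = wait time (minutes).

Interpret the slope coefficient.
For each additional minute of wait time, predicted satisfaction score decreases by approximately 0.7302 points.

The slope β₁ = -0.7302 gives the rate at which the fitted satisfaction score changes with wait time.

Interpretation:
- Wait time up by 1 minute → predicted satisfaction score decreases by 0.7302 points
- This is a linear approximation: the same per-unit change is assumed across the whole observed x range
- The sign (−) gives the direction; the magnitude 0.7302 gives the size of the effect per minute

The intercept β₀ = 70.8180 is the predicted satisfaction score when wait time = 0; since the smallest observed x is 2.48, this is an extrapolation and mainly anchors the line.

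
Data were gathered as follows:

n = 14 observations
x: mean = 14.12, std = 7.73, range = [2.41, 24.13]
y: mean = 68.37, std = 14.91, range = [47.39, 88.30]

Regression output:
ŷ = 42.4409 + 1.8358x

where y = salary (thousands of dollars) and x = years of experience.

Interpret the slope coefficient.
On average, salary is about 1.8358 thousand dollars higher for every extra year of experience.

The slope coefficient β₁ = 1.8358 represents the marginal effect of experience on salary.

Interpretation:
- Experience up by 1 year → predicted salary increases by 1.8358 thousand dollars
- The effect is assumed constant over the observed range of x (linearity)

(β₀ = 42.4409 is the fitted value at x = 0 and is not part of the slope interpretation.)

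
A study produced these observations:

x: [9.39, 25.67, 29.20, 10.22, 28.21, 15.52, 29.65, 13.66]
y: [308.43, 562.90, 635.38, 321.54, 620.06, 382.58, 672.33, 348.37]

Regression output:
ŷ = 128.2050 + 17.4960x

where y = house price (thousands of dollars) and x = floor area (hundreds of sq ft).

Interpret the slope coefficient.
For each additional hundred sq ft of floor area, predicted house price increases by approximately 17.4960 thousand dollars.

The slope coefficient β₁ = 17.4960 represents the marginal effect of floor area on house price.

Interpretation:
- Floor area up by 1 hundred sq ft → predicted house price increases by 17.4960 thousand dollars
- This is a linear approximation: the same per-unit change is assumed across the whole observed x range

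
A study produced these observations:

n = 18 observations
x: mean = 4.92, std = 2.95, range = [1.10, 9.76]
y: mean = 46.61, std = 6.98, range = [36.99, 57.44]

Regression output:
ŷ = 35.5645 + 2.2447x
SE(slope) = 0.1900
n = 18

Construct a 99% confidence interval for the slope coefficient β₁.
The 99% CI for β₁ is (1.6897, 2.7997)

Confidence interval for the slope:

The 99% CI for β₁ is: β̂₁ ± t*(α/2, n-2) × SE(β̂₁)

Step 1: Find critical t-value
- Confidence level = 0.99
- Degrees of freedom = n - 2 = 18 - 2 = 16
- t*(α/2, 16) = 2.9208

Step 2: Calculate margin of error
Margin = 2.9208 × 0.1900 = 0.5550

Step 3: Construct interval
CI = 2.2447 ± 0.5550
CI = (1.6897, 2.7997)

Interpretation: We are 99% confident that the true slope β₁ lies between 1.6897 and 2.7997.
The interval does not include 0, suggesting a significant linear relationship.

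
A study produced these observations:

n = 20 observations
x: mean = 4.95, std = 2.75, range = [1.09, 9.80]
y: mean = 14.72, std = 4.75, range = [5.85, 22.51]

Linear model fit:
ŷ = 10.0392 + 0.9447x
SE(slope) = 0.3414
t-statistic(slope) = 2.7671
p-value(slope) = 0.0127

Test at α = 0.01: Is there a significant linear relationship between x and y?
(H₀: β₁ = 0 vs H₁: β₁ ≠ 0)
p-value = 0.0127 ≥ α = 0.01, so we fail to reject H₀. The relationship is not significant.

Hypothesis test for the slope coefficient:

H₀: β₁ = 0 (no linear relationship)
H₁: β₁ ≠ 0 (linear relationship exists)

Test statistic: t = β̂₁ / SE(β̂₁) = 0.9447 / 0.3414 = 2.7671

With df = 18, the two-sided p-value for |t| = 2.7671 is 0.0127.

Decision rule: reject H₀ if p-value < α.
p-value = 0.0127 ≥ α = 0.01 → fail to reject H₀.

Conclusion: the linear association between x and y is not significant at the 1% level.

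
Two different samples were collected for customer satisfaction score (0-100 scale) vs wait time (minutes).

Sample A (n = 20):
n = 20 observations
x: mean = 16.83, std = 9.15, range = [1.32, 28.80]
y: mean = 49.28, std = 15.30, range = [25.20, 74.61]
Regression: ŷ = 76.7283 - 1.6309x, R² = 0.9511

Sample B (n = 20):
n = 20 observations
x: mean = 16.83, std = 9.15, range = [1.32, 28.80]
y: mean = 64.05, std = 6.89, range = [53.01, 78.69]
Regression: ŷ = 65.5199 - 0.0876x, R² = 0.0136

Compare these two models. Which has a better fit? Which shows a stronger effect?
Model A has the better fit (R² = 0.9511 vs 0.0136). Model A shows the stronger effect (|β₁| = 1.6309 vs 0.0876).

Model Comparison:

Fit — compare R²:
- Model A: R² = 0.9511 → 95.11% of variance in satisfaction score explained
- Model B: R² = 0.0136 → 1.36% of variance in satisfaction score explained
- 0.9511 > 0.0136 → Model A has the better fit

Effect size (slope magnitude):
- Model A: β₁ = -1.6309 → predicted satisfaction score falls 1.6309 points per additional minute of wait time
- Model B: β₁ = -0.0876 → predicted satisfaction score falls 0.0876 points per additional minute of wait time
- |-1.6309| > |-0.0876| → Model A shows the stronger marginal effect

Note: R² measures how tightly points cluster around the line; β₁ measures how steep the line is — they answer different questions.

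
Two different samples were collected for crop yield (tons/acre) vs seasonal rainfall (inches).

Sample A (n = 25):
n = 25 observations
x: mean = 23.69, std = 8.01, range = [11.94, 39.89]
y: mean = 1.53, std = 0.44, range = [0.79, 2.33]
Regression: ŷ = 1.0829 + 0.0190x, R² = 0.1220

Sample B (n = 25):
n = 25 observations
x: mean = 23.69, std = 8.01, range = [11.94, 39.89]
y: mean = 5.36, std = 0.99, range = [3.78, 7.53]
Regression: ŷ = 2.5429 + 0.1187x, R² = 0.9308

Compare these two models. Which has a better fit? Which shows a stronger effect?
Model B has the better fit (R² = 0.9308 vs 0.1220). Model B shows the stronger effect (|β₁| = 0.1187 vs 0.0190).

Model Comparison:

Goodness of fit (R²):
- Model A: R² = 0.1220 → 12.20% of variance in crop yield explained
- Model B: R² = 0.9308 → 93.08% of variance in crop yield explained
- 0.9308 > 0.1220 → Model B has the better fit

Which has the larger per-inch effect? (|β₁|)
- Model A: β₁ = 0.0190 → predicted crop yield rises 0.0190 tons/acre per additional inch of rainfall
- Model B: β₁ = 0.1187 → predicted crop yield rises 0.1187 tons/acre per additional inch of rainfall
- |0.0190| < |0.1187| → Model B shows the stronger marginal effect

Note: R² measures how tightly points cluster around the line; β₁ measures how steep the line is — they answer different questions.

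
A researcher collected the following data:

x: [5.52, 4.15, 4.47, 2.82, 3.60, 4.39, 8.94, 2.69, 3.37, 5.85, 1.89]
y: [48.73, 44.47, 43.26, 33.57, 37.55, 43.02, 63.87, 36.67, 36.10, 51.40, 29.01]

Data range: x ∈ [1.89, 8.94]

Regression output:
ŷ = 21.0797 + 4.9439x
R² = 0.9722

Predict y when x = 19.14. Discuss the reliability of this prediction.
The equation gives ŷ = 115.7059; however x = 19.14 is 10.20 units above the observed range, so this extrapolated value should not be trusted.

Prediction calculation:
ŷ = 21.0797 + 4.9439 × 19.14
ŷ = 115.7059

Reliability:
- Data range: x ∈ [1.89, 8.94]
- Prediction point: x = 19.14 is 10.20 units above the observed range → this is EXTRAPOLATION, not interpolation

Why that matters here:
- The standard error of prediction grows with (x − x̄)², and x = 19.14 is far from x̄ = 4.34
- R² describes fit only over the sampled x values; it says nothing about behaviour beyond them
- The linear relationship may not hold outside the observed range

The R² = 0.9722 only validates the fit within [1.89, 8.94]; treat ŷ = 115.7059 with caution.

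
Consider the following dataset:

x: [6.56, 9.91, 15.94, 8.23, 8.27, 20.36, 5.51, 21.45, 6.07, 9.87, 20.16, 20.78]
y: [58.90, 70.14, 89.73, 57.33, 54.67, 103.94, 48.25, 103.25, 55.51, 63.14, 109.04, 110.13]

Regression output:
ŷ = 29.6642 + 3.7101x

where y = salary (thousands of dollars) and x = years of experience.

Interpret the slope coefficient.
For each additional year of experience, predicted salary increases by approximately 3.7101 thousand dollars.

β₁ = 3.7101 is the change in predicted salary (thousand dollars) per additional year of experience.

Interpretation:
- Experience up by 1 year → predicted salary increases by 3.7101 thousand dollars
- The effect is assumed constant over the observed range of x (linearity)

(β₀ = 29.6642 is the fitted value at x = 0 and is not part of the slope interpretation.)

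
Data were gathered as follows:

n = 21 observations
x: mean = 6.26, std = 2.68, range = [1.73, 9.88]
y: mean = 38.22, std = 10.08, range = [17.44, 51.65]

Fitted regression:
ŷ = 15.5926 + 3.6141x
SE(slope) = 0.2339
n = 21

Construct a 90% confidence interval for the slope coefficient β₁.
The 90% CI for β₁ is (3.2097, 4.0185)

Confidence interval for the slope:

The 90% CI for β₁ is: β̂₁ ± t*(α/2, n-2) × SE(β̂₁)

Step 1: Find critical t-value
- Confidence level = 0.9
- Degrees of freedom = n - 2 = 21 - 2 = 19
- t*(α/2, 19) = 1.7291

Step 2: Calculate margin of error
Margin = 1.7291 × 0.2339 = 0.4044

Step 3: Construct interval
CI = 3.6141 ± 0.4044
CI = (3.2097, 4.0185)

Interpretation: each one-unit increase in x is associated with a change in mean y of between 3.2097 and 4.0185, with 90% confidence.
Since 0 is outside the interval, a two-sided test at α = 0.10 would reject H₀: β₁ = 0.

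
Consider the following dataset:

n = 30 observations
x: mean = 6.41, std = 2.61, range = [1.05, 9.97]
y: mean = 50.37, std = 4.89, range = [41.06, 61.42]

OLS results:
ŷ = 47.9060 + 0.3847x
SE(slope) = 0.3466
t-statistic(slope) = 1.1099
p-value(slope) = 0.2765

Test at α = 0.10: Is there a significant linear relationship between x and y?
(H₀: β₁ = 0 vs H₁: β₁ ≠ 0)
p-value = 0.2765 ≥ α = 0.10, so we fail to reject H₀. The relationship is not significant.

Hypothesis test for the slope coefficient:

H₀: β₁ = 0 (no linear relationship)
H₁: β₁ ≠ 0 (linear relationship exists)

Test statistic: t = β̂₁ / SE(β̂₁) = 0.3847 / 0.3466 = 1.1099

With df = 28, the two-sided p-value for |t| = 1.1099 is 0.2765.

Decision rule: reject H₀ if p-value < α.
p-value = 0.2765 ≥ α = 0.10 → fail to reject H₀.

At α = 0.10 the data do not provide convincing evidence of a nonzero slope.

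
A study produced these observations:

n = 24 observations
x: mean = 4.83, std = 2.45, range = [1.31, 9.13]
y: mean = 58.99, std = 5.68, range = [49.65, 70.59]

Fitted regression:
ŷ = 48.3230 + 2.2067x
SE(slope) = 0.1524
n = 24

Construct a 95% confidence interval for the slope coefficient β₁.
The 95% CI for β₁ is (1.8906, 2.5228)

Confidence interval for the slope:

The 95% CI for β₁ is: β̂₁ ± t*(α/2, n-2) × SE(β̂₁)

Step 1: Find critical t-value
- Confidence level = 0.95
- Degrees of freedom = n - 2 = 24 - 2 = 22
- t*(α/2, 22) = 2.0739

Step 2: Calculate margin of error
Margin = 2.0739 × 0.1524 = 0.3161

Step 3: Construct interval
CI = 2.2067 ± 0.3161
CI = (1.8906, 2.5228)

Interpretation: each one-unit increase in x is associated with a change in mean y of between 1.8906 and 2.5228, with 95% confidence.
The interval does not include 0, suggesting a significant linear relationship.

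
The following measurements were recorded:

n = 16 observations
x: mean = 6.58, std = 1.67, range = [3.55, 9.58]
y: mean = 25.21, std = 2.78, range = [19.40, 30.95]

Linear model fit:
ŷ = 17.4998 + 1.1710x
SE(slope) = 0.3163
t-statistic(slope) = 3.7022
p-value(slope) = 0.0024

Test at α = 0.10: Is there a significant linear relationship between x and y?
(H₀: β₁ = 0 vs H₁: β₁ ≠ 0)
Since p-value = 0.0024 < α = 0.10, reject H₀ — the slope is significantly different from 0.

Hypothesis test for the slope coefficient:

H₀: β₁ = 0 (no linear relationship)
H₁: β₁ ≠ 0 (linear relationship exists)

Test statistic: t = β̂₁ / SE(β̂₁) = 1.1710 / 0.3163 = 3.7022

p = 0.0024: how often a slope estimate this far from 0 (in SE units) would arise by chance if β₁ were truly 0.

Decision rule: reject H₀ if p-value < α.
p-value = 0.0024 < α = 0.10 → reject H₀.

At α = 0.10 the data do provide convincing evidence of a nonzero slope.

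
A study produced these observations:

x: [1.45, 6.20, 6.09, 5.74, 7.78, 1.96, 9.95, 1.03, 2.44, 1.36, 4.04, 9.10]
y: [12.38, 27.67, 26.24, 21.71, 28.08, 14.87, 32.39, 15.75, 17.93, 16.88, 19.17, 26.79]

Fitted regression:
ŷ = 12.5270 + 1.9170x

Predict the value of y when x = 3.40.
ŷ = 19.0448

Plug x = 3.40 into the fitted line:

ŷ = 12.5270 + 1.9170 × 3.40
ŷ = 12.5270 + 6.5178
ŷ = 19.0448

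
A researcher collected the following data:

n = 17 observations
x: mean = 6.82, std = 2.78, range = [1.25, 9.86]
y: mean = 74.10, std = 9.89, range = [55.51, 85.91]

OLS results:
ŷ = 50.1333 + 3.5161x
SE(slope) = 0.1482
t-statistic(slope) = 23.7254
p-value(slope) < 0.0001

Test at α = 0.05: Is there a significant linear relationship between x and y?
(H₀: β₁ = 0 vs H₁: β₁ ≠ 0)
p-value < 0.0001 < α = 0.05, so we reject H₀. The relationship is significant.

Hypothesis test for the slope coefficient:

H₀: β₁ = 0 (no linear relationship)
H₁: β₁ ≠ 0 (linear relationship exists)

Test statistic: t = β̂₁ / SE(β̂₁) = 3.5161 / 0.1482 = 23.7254

The p-value (<0.0001) is the probability, under H₀, of a t-statistic at least as extreme as |t| = 23.7254 (two-sided, df = n − 2 = 15).

Decision rule: reject H₀ if p-value < α.
p-value < 0.0001 < α = 0.05 → reject H₀.

At α = 0.05 the data do provide convincing evidence of a nonzero slope.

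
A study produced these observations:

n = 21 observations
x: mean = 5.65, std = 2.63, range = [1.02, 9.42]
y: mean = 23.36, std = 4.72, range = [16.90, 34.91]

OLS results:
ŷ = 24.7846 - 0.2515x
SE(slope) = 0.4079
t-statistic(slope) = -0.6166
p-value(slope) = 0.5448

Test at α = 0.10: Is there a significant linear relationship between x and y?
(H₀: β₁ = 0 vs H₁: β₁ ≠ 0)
p-value = 0.5448 ≥ α = 0.10, so we fail to reject H₀. The relationship is not significant.

Hypothesis test for the slope coefficient:

H₀: β₁ = 0 (no linear relationship)
H₁: β₁ ≠ 0 (linear relationship exists)

Test statistic: t = β̂₁ / SE(β̂₁) = -0.2515 / 0.4079 = -0.6166

With df = 19, the two-sided p-value for |t| = 0.6166 is 0.5448.

Decision rule: reject H₀ if p-value < α.
p-value = 0.5448 ≥ α = 0.10 → fail to reject H₀.

Conclusion: the linear association between x and y is not significant at the 10% level.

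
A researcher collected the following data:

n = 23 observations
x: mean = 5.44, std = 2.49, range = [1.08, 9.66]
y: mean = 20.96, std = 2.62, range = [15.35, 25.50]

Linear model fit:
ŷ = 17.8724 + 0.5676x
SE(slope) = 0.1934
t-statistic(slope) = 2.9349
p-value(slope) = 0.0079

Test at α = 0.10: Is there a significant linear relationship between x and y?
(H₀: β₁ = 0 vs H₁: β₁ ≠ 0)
Since p-value = 0.0079 < α = 0.10, reject H₀ — the slope is significantly different from 0.

Hypothesis test for the slope coefficient:

H₀: β₁ = 0 (no linear relationship)
H₁: β₁ ≠ 0 (linear relationship exists)

Test statistic: t = β̂₁ / SE(β̂₁) = 0.5676 / 0.1934 = 2.9349

p = 0.0079: how often a slope estimate this far from 0 (in SE units) would arise by chance if β₁ were truly 0.

Decision rule: reject H₀ if p-value < α.
p-value = 0.0079 < α = 0.10 → reject H₀.

There is sufficient evidence at the 10% significance level to conclude that a linear relationship exists between x and y.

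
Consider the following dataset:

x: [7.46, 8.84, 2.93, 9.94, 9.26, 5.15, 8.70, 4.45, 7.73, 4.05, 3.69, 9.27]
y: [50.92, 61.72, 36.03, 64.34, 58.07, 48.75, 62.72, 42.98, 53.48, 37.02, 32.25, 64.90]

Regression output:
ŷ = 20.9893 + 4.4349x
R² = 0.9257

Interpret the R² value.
About 92.57% of the variability in y is accounted for by the regression on x (R² = 0.9257) — a strong linear fit.

The coefficient of determination R² is the fraction of the total variation in y that the fitted line accounts for.

Here R² = 0.9257:
- Explained: 92.57% of the variation in y
- Unexplained (residual): 100% − 92.57% = 7.43%
- Rule of thumb (below 0.3 weak; 0.3 to below 0.7 moderate; 0.7 and above strong) → strong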